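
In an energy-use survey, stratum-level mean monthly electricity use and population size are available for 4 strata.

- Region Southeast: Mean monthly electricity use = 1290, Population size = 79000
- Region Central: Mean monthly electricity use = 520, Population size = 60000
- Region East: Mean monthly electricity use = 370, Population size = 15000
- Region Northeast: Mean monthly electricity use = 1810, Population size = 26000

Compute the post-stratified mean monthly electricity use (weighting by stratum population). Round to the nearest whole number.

Σ Nₕ·x̄ₕ = 1290×79000 + 520×60000 + 370×15000 + 1810×26000
  = 101910000 + 31200000 + 5550000 + 47060000 = 185720000
Σ Nₕ = 79000 + 60000 + 15000 + 26000 = 180000
Overall mean = 185720000 / 180000 = 1031.7778

1032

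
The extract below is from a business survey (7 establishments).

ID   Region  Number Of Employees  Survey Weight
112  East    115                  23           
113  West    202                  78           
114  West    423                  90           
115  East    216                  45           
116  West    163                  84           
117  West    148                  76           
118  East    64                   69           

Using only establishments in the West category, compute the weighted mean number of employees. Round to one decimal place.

240.1

West rows: 113, 114, 116, 117
Weighted sum = 202×78 + 423×90 + 163×84 + 148×76
  = 15756 + 38070 + 13692 + 11248 = 78766
Sum of weights = 78 + 90 + 84 + 76 = 328
Weighted mean = 78766 / 328 = 240.14024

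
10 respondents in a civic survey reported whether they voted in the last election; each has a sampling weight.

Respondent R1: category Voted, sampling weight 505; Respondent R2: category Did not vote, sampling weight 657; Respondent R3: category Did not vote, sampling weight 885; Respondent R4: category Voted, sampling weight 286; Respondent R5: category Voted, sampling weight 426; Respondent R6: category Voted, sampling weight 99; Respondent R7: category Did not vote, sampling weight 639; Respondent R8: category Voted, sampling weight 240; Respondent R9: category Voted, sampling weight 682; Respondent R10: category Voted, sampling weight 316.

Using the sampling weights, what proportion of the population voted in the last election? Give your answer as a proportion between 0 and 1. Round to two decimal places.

0.54

Sum of weights for 'Voted' = 505 + 286 + 426 + 99 + 240 + 682 + 316 = 2554
Total weight = 505 + 657 + 885 + 286 + 426 + 99 + 639 + 240 + 682 + 316 = 4735
Weighted proportion = 2554 / 4735 = 0.53938754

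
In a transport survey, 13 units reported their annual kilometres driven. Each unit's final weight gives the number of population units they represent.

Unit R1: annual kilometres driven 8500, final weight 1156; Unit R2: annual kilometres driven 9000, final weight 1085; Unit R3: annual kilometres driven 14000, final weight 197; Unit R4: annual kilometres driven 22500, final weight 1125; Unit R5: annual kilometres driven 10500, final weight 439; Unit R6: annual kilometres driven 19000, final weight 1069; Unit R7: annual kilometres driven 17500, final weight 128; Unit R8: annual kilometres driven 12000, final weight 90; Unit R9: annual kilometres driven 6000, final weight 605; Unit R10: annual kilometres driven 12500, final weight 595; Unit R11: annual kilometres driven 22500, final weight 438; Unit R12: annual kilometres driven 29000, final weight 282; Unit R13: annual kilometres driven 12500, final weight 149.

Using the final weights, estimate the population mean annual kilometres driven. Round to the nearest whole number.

Weighted sum = 106865000
Sum of weights = 7358
Weighted mean = 106865000 / 7358 = 14523.648

14524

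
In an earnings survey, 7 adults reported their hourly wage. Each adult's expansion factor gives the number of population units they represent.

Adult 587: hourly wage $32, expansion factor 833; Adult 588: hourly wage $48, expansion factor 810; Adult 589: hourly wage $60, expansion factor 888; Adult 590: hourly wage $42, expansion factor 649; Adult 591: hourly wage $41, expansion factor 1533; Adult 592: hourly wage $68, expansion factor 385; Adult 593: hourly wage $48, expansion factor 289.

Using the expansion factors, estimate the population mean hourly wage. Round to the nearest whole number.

Weighted sum = 32×833 + 48×810 + 60×888 + 42×649 + 41×1533 + 68×385 + 48×289
  = 26656 + 38880 + 53280 + 27258 + 62853 + 26180 + 13872 = 248979
Sum of weights = 833 + 810 + 888 + 649 + 1533 + 385 + 289 = 5387
Weighted mean = 248979 / 5387 = 46.218489

46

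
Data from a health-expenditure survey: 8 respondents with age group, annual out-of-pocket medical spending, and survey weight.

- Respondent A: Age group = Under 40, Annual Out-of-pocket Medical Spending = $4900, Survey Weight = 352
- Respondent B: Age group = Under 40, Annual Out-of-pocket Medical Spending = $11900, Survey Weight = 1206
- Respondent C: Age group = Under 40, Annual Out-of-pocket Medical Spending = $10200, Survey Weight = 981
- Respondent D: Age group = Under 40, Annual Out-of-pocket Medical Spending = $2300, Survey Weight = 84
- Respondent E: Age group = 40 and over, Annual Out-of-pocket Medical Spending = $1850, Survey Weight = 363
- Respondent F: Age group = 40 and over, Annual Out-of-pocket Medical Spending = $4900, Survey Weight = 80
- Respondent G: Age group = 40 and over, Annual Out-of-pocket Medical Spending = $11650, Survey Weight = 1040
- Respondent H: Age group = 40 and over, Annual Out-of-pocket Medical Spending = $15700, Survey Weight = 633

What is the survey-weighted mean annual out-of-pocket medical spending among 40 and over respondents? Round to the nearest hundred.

10900

40 and over rows: E, F, G, H
Weighted sum = 1850×363 + 4900×80 + 11650×1040 + 15700×633
  = 23117650
Sum of weights = 2116
Weighted mean = 23117650 / 2116 = 10925.165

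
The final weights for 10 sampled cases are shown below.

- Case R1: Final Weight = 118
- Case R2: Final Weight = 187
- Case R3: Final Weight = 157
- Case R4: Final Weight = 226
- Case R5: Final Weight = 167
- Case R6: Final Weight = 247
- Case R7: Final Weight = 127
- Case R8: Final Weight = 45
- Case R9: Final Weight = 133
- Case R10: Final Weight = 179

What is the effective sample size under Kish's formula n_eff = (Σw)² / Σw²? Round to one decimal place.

Σ wᵢ = 1586
Σ wᵢ² = 13924 + 34969 + 24649 + 51076 + 27889 + 61009 + 16129 + 2025 + 17689 + 32041 = 281400
n_eff = 1586² / 281400 = 2515396 / 281400 = 8.9388628

8.9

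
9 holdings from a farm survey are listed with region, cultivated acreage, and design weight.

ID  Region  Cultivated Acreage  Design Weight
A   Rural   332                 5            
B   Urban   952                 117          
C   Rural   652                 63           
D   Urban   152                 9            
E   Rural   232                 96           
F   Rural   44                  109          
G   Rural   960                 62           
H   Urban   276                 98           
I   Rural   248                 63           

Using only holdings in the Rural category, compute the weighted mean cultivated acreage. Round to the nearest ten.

360

Rural rows: A, C, E, F, G, I
Weighted sum = 332×5 + 652×63 + 232×96 + 44×109 + 960×62 + 248×63
  = 1660 + 41076 + 22272 + 4796 + 59520 + 15624 = 144948
Sum of weights = 398
Weighted mean = 144948 / 398 = 364.19095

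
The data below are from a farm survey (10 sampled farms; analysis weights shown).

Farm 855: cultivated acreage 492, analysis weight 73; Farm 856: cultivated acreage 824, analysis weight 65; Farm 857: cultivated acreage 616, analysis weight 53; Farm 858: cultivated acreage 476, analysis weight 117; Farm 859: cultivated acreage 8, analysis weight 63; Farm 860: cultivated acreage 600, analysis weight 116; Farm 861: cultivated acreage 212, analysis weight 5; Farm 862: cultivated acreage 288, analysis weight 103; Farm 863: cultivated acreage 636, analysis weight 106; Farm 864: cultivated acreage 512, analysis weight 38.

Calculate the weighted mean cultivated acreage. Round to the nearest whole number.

Weighted sum = 492×73 + 824×65 + 616×53 + 476×117 + 8×63 + 600×116 + 212×5 + 288×103 + 636×106 + 512×38
  = 35916 + 53560 + 32648 + 55692 + 504 + 69600 + 1060 + 29664 + 67416 + 19456 = 365516
Sum of weights = 73 + 65 + 53 + 117 + 63 + 116 + 5 + 103 + 106 + 38 = 739
Weighted mean = 365516 / 739 = 494.60893

495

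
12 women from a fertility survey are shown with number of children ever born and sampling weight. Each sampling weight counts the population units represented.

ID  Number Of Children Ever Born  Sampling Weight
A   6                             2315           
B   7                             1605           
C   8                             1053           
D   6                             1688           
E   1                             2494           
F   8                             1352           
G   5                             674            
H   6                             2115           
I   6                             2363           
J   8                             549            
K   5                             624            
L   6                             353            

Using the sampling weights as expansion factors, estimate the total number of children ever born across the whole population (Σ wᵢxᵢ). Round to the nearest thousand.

97000

Weighted total = 6×2315 + 7×1605 + 8×1053 + 6×1688 + 1×2494 + 8×1352 + 5×674 + 6×2115 + 6×2363 + 8×549 + 5×624 + 6×353
  = 13890 + 11235 + 8424 + 10128 + 2494 + 10816 + 3370 + 12690 + 14178 + 4392 + 3120 + 2118 = 96855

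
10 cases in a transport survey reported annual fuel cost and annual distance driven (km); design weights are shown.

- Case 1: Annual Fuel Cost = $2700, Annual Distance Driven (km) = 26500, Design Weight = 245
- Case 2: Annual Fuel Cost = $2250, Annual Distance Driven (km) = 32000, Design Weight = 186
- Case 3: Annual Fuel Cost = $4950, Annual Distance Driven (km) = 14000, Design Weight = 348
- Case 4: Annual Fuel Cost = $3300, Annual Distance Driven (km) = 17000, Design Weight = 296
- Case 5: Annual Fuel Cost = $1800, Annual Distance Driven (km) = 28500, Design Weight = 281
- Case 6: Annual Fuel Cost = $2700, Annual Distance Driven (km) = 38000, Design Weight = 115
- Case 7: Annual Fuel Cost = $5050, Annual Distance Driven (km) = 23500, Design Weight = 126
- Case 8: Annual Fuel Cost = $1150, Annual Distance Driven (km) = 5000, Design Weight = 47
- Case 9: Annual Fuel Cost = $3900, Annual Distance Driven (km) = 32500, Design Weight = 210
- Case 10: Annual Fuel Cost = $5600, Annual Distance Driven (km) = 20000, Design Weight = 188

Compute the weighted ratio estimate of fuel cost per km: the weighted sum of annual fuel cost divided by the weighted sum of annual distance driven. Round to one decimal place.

0.1

Σ wᵢ·y = 2700×245 + 2250×186 + 4950×348 + 3300×296 + 1800×281 + 2700×115 + 5050×126 + 1150×47 + 3900×210 + 5600×188
  = 661500 + 418500 + 1722600 + 976800 + 505800 + 310500 + 636300 + 54050 + 819000 + 1052800 = 7157850
Σ wᵢ·x = 26500×245 + 32000×186 + 14000×348 + 17000×296 + 28500×281 + 38000×115 + 23500×126 + 5000×47 + 32500×210 + 20000×188
  = 6492500 + 5952000 + 4872000 + 5032000 + 8008500 + 4370000 + 2961000 + 235000 + 6825000 + 3760000 = 48508000
Ratio = 7157850 / 48508000 = 0.1475602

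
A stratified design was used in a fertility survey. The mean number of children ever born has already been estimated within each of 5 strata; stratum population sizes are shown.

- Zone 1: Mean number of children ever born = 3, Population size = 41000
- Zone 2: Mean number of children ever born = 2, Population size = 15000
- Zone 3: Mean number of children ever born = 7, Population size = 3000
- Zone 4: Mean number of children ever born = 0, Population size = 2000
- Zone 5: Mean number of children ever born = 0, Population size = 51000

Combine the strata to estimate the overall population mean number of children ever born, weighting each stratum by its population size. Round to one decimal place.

1.6

Σ Nₕ·x̄ₕ = 3×41000 + 2×15000 + 7×3000 + 0×2000 + 0×51000
  = 174000
Σ Nₕ = 41000 + 15000 + 3000 + 2000 + 51000 = 112000
Overall mean = 174000 / 112000 = 1.5535714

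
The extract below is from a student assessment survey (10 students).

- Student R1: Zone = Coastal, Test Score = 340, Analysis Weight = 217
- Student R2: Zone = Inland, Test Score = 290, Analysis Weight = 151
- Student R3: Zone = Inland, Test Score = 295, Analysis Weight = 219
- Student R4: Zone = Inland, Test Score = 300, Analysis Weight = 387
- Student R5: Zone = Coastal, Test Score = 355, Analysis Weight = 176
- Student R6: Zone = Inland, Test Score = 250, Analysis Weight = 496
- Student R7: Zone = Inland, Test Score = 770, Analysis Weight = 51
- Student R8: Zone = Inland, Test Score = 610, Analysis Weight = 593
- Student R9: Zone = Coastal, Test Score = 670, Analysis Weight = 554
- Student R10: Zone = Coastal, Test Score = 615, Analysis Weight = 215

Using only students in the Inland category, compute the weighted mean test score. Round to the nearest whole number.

395

Inland rows: R2, R3, R4, R6, R7, R8
Weighted sum = 290×151 + 295×219 + 300×387 + 250×496 + 770×51 + 610×593
  = 43790 + 64605 + 116100 + 124000 + 39270 + 361730 = 749495
Sum of weights = 151 + 219 + 387 + 496 + 51 + 593 = 1897
Weighted mean = 749495 / 1897 = 395.09489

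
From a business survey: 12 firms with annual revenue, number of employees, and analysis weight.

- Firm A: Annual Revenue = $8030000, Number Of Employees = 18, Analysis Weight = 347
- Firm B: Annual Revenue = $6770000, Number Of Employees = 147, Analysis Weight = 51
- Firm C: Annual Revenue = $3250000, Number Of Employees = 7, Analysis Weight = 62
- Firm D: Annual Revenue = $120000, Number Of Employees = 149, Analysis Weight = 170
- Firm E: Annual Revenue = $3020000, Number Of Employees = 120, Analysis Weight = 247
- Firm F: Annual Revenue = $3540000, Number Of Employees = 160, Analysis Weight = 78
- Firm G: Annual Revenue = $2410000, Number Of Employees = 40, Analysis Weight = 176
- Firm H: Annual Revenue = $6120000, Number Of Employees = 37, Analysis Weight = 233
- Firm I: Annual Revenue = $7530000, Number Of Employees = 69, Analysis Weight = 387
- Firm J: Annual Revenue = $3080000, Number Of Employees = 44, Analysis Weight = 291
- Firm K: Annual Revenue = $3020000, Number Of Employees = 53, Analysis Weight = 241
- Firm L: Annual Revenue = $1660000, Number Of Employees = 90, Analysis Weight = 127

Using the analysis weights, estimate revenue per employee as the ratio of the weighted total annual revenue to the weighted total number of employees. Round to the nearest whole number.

Σ wᵢ·y = 8030000×347 + 6770000×51 + 3250000×62 + 120000×170 + 3020000×247 + 3540000×78 + 2410000×176 + 6120000×233 + 7530000×387 + 3080000×291 + 3020000×241 + 1660000×127
  = 2786410000 + 345270000 + 201500000 + 20400000 + 745940000 + 276120000 + 424160000 + 1425960000 + 2914110000 + 896280000 + 727820000 + 210820000 = 10974790000
Σ wᵢ·x = 18×347 + 147×51 + 7×62 + 149×170 + 120×247 + 160×78 + 40×176 + 37×233 + 69×387 + 44×291 + 53×241 + 90×127
  = 160998
Ratio = 10974790000 / 160998 = 68167.244

68167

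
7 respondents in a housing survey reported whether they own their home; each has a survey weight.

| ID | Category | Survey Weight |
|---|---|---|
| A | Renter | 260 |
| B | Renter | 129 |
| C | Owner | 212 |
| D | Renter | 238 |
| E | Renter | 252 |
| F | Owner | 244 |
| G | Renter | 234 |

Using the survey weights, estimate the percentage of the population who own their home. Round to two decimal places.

29.06

Sum of weights for 'Owner' = 212 + 244 = 456
Total weight = 260 + 129 + 212 + 238 + 252 + 244 + 234 = 1569
Weighted proportion = 456 / 1569 = 0.29063098 → 29.063098%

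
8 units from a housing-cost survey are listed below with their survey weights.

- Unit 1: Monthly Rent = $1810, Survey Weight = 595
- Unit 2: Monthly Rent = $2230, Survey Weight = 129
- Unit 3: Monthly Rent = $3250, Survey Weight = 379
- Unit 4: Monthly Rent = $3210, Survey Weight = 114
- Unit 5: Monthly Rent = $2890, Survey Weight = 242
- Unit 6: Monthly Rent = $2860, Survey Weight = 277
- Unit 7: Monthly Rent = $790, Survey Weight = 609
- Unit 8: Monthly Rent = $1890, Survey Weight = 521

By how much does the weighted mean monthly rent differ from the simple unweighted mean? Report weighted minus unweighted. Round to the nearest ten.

Unweighted sum = 1810 + 2230 + 3250 + 3210 + 2890 + 2860 + 790 + 1890 = 18930
Unweighted mean = 18930 / 8 = 2366.25
Weighted sum = 1810×595 + 2230×129 + 3250×379 + 3210×114 + 2890×242 + 2860×277 + 790×609 + 1890×521
  = 1076950 + 287670 + 1231750 + 365940 + 699380 + 792220 + 481110 + 984690 = 5919710
Sum of weights = 2866
Weighted mean = 5919710 / 2866 = 2065.4955
Difference (weighted minus unweighted) = -300.75454

-300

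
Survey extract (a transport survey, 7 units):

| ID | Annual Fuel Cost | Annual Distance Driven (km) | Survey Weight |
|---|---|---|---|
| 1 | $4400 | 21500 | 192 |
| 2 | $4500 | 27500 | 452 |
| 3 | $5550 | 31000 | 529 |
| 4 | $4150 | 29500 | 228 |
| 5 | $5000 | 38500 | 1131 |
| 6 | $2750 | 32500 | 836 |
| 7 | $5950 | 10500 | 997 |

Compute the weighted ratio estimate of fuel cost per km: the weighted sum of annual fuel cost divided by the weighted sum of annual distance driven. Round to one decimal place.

0.2

Σ wᵢ·y = 20647100
Σ wᵢ·x = 21500×192 + 27500×452 + 31000×529 + 29500×228 + 38500×1131 + 32500×836 + 10500×997
  = 4128000 + 12430000 + 16399000 + 6726000 + 43543500 + 27170000 + 10468500 = 120865000
Ratio = 20647100 / 120865000 = 0.17082778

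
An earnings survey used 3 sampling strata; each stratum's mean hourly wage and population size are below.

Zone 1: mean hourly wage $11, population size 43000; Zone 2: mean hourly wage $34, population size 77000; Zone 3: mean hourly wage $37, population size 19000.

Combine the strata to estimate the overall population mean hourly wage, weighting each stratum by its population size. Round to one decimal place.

Σ Nₕ·x̄ₕ = 3794000
Σ Nₕ = 43000 + 77000 + 19000 = 139000
Overall mean = 3794000 / 139000 = 27.294964

27.3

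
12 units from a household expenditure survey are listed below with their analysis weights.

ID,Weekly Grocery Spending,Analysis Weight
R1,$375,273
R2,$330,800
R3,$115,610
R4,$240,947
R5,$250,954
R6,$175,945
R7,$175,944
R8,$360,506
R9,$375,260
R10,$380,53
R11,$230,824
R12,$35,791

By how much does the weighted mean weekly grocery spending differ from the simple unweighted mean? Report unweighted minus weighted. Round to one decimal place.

32.0

Unweighted sum = 375 + 330 + 115 + 240 + 250 + 175 + 175 + 360 + 375 + 380 + 230 + 35 = 3040
Unweighted mean = 3040 / 12 = 253.33333
Weighted sum = 375×273 + 330×800 + 115×610 + 240×947 + 250×954 + 175×945 + 175×944 + 360×506 + 375×260 + 380×53 + 230×824 + 35×791
  = 102375 + 264000 + 70150 + 227280 + 238500 + 165375 + 165200 + 182160 + 97500 + 20140 + 189520 + 27685 = 1749885
Sum of weights = 273 + 800 + 610 + 947 + 954 + 945 + 944 + 506 + 260 + 53 + 824 + 791 = 7907
Weighted mean = 1749885 / 7907 = 221.30833
Difference (unweighted minus weighted) = 32.024999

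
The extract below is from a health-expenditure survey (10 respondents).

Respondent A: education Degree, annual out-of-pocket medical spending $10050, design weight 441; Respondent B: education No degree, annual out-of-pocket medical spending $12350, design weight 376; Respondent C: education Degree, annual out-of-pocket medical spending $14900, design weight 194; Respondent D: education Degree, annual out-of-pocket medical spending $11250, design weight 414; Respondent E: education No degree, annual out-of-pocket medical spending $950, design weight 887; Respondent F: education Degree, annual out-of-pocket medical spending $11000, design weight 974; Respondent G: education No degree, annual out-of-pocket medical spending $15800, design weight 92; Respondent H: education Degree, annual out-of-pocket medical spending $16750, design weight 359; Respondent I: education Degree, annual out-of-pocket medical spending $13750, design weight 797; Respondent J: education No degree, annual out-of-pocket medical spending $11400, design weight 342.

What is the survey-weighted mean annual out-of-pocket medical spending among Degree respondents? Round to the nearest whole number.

Degree rows: A, C, D, F, H, I
Weighted sum = 10050×441 + 14900×194 + 11250×414 + 11000×974 + 16750×359 + 13750×797
  = 4432050 + 2890600 + 4657500 + 10714000 + 6013250 + 10958750 = 39666150
Sum of weights = 441 + 194 + 414 + 974 + 359 + 797 = 3179
Weighted mean = 39666150 / 3179 = 12477.556

12478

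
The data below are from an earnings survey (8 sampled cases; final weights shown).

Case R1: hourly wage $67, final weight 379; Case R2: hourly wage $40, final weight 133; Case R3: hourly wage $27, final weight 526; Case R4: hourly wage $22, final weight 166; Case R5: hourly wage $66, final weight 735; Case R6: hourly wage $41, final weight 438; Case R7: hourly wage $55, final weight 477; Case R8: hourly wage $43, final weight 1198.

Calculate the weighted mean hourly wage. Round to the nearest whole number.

48

Weighted sum = 67×379 + 40×133 + 27×526 + 22×166 + 66×735 + 41×438 + 55×477 + 43×1198
  = 25393 + 5320 + 14202 + 3652 + 48510 + 17958 + 26235 + 51514 = 192784
Sum of weights = 379 + 133 + 526 + 166 + 735 + 438 + 477 + 1198 = 4052
Weighted mean = 192784 / 4052 = 47.577493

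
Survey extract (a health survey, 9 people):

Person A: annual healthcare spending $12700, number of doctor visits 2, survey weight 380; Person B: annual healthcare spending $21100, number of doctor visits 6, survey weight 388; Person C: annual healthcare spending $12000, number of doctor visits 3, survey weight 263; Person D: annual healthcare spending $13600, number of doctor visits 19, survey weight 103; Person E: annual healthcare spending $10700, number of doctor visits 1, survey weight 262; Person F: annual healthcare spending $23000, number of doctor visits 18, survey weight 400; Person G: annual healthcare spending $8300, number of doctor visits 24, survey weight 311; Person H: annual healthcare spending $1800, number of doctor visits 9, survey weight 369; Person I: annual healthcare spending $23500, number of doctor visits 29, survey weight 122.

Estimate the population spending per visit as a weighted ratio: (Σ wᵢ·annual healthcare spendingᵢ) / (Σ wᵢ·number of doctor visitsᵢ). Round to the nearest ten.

Σ wᵢ·y = 12700×380 + 21100×388 + 12000×263 + 13600×103 + 10700×262 + 23000×400 + 8300×311 + 1800×369 + 23500×122
  = 4826000 + 8186800 + 3156000 + 1400800 + 2803400 + 9200000 + 2581300 + 664200 + 2867000 = 35685500
Σ wᵢ·x = 2×380 + 6×388 + 3×263 + 19×103 + 1×262 + 18×400 + 24×311 + 9×369 + 29×122
  = 760 + 2328 + 789 + 1957 + 262 + 7200 + 7464 + 3321 + 3538 = 27619
Ratio = 35685500 / 27619 = 1292.0634

1290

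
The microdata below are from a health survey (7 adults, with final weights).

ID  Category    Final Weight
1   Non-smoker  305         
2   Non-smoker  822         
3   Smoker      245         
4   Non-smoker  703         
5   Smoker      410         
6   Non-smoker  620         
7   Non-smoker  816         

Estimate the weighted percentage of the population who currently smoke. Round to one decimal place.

16.7

Sum of weights for 'Smoker' = 245 + 410 = 655
Total weight = 305 + 822 + 245 + 703 + 410 + 620 + 816 = 3921
Weighted proportion = 655 / 3921 = 0.16704922 → 16.704922%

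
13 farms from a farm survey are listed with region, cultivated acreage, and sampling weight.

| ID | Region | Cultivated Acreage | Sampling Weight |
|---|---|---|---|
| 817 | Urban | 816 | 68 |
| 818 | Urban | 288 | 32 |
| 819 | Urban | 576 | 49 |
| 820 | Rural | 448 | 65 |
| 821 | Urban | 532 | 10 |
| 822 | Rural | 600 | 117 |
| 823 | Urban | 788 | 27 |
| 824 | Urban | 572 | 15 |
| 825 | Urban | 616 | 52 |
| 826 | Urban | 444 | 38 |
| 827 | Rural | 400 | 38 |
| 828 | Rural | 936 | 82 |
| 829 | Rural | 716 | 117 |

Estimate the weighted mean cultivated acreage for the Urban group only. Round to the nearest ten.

Urban rows: 817, 818, 819, 821, 823, 824, 825, 826
Weighted sum = 816×68 + 288×32 + 576×49 + 532×10 + 788×27 + 572×15 + 616×52 + 444×38
  = 177008
Sum of weights = 68 + 32 + 49 + 10 + 27 + 15 + 52 + 38 = 291
Weighted mean = 177008 / 291 = 608.27491

610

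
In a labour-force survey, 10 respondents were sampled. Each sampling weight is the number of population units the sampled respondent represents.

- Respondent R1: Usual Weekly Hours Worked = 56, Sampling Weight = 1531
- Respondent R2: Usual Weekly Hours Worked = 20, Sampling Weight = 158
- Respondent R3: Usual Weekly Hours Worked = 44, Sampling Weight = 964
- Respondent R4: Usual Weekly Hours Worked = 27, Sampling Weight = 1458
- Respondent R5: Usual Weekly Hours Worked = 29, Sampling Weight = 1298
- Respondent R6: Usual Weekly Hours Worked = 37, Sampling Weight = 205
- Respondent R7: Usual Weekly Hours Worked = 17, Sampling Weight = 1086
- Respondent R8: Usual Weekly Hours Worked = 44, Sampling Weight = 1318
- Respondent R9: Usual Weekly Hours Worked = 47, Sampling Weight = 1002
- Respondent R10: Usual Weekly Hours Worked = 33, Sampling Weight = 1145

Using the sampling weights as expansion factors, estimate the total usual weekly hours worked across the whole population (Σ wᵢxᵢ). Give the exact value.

Weighted total = 56×1531 + 20×158 + 44×964 + 27×1458 + 29×1298 + 37×205 + 17×1086 + 44×1318 + 47×1002 + 33×1145
  = 85736 + 3160 + 42416 + 39366 + 37642 + 7585 + 18462 + 57992 + 47094 + 37785 = 377238

377238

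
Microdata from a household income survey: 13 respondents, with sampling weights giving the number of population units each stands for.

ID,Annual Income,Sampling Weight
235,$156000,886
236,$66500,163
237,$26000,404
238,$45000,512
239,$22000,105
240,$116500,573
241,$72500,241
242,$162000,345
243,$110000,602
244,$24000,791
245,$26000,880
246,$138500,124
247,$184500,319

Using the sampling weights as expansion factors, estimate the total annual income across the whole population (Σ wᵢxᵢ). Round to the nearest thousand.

Weighted total = 509140000

509140000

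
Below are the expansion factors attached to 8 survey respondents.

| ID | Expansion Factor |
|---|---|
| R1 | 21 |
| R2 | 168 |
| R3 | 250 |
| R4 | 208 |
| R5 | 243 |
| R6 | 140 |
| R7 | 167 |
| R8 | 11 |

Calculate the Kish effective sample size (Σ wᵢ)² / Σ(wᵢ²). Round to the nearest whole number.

6

Σ wᵢ = 21 + 168 + 250 + 208 + 243 + 140 + 167 + 11 = 1208
Σ wᵢ² = 441 + 28224 + 62500 + 43264 + 59049 + 19600 + 27889 + 121 = 241088
n_eff = 1208² / 241088 = 1459264 / 241088 = 6.0528272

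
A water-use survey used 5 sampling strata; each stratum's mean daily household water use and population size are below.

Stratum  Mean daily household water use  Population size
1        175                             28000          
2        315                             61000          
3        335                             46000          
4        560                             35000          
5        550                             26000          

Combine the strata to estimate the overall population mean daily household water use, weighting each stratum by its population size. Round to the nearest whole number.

Σ Nₕ·x̄ₕ = 175×28000 + 315×61000 + 335×46000 + 560×35000 + 550×26000
  = 4900000 + 19215000 + 15410000 + 19600000 + 14300000 = 73425000
Σ Nₕ = 196000
Overall mean = 73425000 / 196000 = 374.61735

375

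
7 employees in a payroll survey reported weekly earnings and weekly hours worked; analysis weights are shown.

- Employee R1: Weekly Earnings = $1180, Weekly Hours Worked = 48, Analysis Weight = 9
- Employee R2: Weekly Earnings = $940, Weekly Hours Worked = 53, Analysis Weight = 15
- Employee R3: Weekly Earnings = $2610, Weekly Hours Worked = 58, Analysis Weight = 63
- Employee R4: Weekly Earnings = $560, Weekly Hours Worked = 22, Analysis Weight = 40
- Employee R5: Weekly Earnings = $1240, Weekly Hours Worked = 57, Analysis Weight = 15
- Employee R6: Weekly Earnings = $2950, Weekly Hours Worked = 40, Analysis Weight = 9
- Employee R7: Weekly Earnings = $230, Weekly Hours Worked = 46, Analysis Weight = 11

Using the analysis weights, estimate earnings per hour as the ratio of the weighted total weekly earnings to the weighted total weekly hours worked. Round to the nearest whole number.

35

Σ wᵢ·y = 1180×9 + 940×15 + 2610×63 + 560×40 + 1240×15 + 2950×9 + 230×11
  = 10620 + 14100 + 164430 + 22400 + 18600 + 26550 + 2530 = 259230
Σ wᵢ·x = 48×9 + 53×15 + 58×63 + 22×40 + 57×15 + 40×9 + 46×11
  = 432 + 795 + 3654 + 880 + 855 + 360 + 506 = 7482
Ratio = 259230 / 7482 = 34.647153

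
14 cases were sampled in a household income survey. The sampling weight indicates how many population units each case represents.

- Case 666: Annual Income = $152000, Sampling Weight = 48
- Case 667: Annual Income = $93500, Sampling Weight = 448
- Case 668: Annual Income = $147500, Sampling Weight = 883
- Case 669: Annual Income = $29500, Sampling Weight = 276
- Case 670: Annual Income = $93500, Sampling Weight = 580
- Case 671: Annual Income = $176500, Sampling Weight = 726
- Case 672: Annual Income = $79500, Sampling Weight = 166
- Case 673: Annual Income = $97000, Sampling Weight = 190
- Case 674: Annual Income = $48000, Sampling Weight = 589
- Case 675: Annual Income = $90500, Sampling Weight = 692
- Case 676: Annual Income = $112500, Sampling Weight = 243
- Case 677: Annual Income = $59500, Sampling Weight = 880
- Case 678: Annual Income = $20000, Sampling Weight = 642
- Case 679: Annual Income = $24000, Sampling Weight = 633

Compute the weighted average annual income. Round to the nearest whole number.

Weighted sum = 600192000
Sum of weights = 6996
Weighted mean = 600192000 / 6996 = 85790.738

85791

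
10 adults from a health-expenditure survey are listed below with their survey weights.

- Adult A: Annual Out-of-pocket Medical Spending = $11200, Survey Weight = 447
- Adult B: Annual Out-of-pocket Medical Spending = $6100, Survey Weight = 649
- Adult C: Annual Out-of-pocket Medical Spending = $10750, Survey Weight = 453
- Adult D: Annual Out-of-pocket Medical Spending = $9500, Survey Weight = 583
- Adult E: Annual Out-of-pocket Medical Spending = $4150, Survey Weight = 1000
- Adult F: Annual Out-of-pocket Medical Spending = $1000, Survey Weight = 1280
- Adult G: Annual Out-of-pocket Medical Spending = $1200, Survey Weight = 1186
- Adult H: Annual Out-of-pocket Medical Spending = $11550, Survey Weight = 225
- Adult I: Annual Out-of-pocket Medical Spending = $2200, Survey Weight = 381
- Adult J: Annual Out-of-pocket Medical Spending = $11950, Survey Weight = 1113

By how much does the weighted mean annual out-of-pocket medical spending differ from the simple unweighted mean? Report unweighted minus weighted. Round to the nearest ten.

Unweighted sum = 11200 + 6100 + 10750 + 9500 + 4150 + 1000 + 1200 + 11550 + 2200 + 11950 = 69600
Unweighted mean = 69600 / 10 = 6960
Weighted sum = 42964050
Sum of weights = 447 + 649 + 453 + 583 + 1000 + 1280 + 1186 + 225 + 381 + 1113 = 7317
Weighted mean = 42964050 / 7317 = 5871.8122
Difference (unweighted minus weighted) = 1088.1878

1090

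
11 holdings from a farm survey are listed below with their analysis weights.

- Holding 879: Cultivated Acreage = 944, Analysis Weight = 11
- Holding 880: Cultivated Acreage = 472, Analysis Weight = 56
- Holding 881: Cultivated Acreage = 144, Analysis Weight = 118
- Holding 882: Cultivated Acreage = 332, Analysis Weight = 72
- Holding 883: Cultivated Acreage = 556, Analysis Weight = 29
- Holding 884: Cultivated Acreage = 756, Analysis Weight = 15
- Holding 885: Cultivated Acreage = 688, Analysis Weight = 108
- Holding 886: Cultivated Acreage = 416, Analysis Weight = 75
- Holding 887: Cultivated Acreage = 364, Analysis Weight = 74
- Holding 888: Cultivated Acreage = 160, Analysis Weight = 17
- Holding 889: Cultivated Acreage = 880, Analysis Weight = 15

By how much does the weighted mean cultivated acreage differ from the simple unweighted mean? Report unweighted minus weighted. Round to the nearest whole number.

90

Unweighted sum = 944 + 472 + 144 + 332 + 556 + 756 + 688 + 416 + 364 + 160 + 880 = 5712
Unweighted mean = 5712 / 11 = 519.27273
Weighted sum = 944×11 + 472×56 + 144×118 + 332×72 + 556×29 + 756×15 + 688×108 + 416×75 + 364×74 + 160×17 + 880×15
  = 253536
Sum of weights = 11 + 56 + 118 + 72 + 29 + 15 + 108 + 75 + 74 + 17 + 15 = 590
Weighted mean = 253536 / 590 = 429.72203
Difference (unweighted minus weighted) = 89.550693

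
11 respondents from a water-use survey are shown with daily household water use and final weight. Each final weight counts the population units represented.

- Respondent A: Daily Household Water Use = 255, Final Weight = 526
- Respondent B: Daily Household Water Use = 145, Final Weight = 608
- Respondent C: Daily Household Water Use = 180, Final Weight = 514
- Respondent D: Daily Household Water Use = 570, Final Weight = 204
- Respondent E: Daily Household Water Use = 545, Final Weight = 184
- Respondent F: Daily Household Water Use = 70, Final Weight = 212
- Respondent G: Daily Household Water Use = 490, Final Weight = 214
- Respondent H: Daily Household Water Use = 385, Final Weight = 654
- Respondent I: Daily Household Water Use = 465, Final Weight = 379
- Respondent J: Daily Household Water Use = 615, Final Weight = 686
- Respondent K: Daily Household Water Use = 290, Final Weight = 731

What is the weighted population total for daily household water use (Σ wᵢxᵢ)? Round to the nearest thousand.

Weighted total = 255×526 + 145×608 + 180×514 + 570×204 + 545×184 + 70×212 + 490×214 + 385×654 + 465×379 + 615×686 + 290×731
  = 134130 + 88160 + 92520 + 116280 + 100280 + 14840 + 104860 + 251790 + 176235 + 421890 + 211990 = 1712975

1713000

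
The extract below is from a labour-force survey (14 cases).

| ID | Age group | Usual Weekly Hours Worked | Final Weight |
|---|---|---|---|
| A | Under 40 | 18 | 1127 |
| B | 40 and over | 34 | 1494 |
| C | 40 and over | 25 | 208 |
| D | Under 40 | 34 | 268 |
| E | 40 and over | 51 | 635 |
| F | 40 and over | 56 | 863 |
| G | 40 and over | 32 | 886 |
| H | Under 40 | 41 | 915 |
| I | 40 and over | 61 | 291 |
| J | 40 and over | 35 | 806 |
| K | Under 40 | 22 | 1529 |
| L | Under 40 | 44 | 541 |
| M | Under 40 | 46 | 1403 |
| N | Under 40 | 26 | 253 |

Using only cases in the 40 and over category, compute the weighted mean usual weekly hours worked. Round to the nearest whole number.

41

40 and over rows: B, C, E, F, G, I, J
Weighted sum = 34×1494 + 25×208 + 51×635 + 56×863 + 32×886 + 61×291 + 35×806
  = 211022
Sum of weights = 5183
Weighted mean = 211022 / 5183 = 40.714258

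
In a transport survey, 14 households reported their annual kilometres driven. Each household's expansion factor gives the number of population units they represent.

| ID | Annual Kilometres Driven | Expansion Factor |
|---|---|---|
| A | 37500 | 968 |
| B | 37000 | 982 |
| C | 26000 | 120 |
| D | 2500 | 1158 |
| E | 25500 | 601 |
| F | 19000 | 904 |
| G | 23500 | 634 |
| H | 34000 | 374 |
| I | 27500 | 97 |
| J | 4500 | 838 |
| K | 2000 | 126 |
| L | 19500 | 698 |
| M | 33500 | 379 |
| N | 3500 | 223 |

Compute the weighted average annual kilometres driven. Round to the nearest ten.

Weighted sum = 172544000
Sum of weights = 8102
Weighted mean = 172544000 / 8102 = 21296.47

21300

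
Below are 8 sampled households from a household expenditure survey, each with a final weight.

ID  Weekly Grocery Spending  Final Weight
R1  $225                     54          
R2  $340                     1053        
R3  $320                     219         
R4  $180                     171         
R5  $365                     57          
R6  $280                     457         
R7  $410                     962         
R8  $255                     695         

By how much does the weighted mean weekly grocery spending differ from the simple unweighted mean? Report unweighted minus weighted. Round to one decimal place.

-27.9

Unweighted sum = 225 + 340 + 320 + 180 + 365 + 280 + 410 + 255 = 2375
Unweighted mean = 2375 / 8 = 296.875
Weighted sum = 225×54 + 340×1053 + 320×219 + 180×171 + 365×57 + 280×457 + 410×962 + 255×695
  = 12150 + 358020 + 70080 + 30780 + 20805 + 127960 + 394420 + 177225 = 1191440
Sum of weights = 54 + 1053 + 219 + 171 + 57 + 457 + 962 + 695 = 3668
Weighted mean = 1191440 / 3668 = 324.82007
Difference (unweighted minus weighted) = -27.945065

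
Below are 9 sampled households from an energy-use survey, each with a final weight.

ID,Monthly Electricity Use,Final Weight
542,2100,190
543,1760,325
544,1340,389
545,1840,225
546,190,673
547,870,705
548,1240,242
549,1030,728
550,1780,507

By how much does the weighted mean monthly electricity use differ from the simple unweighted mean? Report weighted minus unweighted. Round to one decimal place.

-195.4

Unweighted sum = 12150
Unweighted mean = 12150 / 9 = 1350
Weighted sum = 2100×190 + 1760×325 + 1340×389 + 1840×225 + 190×673 + 870×705 + 1240×242 + 1030×728 + 1780×507
  = 399000 + 572000 + 521260 + 414000 + 127870 + 613350 + 300080 + 749840 + 902460 = 4599860
Sum of weights = 190 + 325 + 389 + 225 + 673 + 705 + 242 + 728 + 507 = 3984
Weighted mean = 4599860 / 3984 = 1154.5833
Difference (weighted minus unweighted) = -195.41667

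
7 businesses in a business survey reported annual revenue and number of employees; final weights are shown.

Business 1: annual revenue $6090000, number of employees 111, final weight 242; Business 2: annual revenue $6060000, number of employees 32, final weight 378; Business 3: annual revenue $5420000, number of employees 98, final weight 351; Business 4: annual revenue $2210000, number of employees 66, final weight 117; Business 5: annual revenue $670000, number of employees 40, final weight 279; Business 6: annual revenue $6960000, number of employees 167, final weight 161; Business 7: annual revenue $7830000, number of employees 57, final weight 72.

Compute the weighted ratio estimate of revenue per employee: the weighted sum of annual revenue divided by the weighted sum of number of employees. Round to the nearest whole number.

63270

Σ wᵢ·y = 6090000×242 + 6060000×378 + 5420000×351 + 2210000×117 + 670000×279 + 6960000×161 + 7830000×72
  = 1473780000 + 2290680000 + 1902420000 + 258570000 + 186930000 + 1120560000 + 563760000 = 7796700000
Σ wᵢ·x = 111×242 + 32×378 + 98×351 + 66×117 + 40×279 + 167×161 + 57×72
  = 26862 + 12096 + 34398 + 7722 + 11160 + 26887 + 4104 = 123229
Ratio = 7796700000 / 123229 = 63270.009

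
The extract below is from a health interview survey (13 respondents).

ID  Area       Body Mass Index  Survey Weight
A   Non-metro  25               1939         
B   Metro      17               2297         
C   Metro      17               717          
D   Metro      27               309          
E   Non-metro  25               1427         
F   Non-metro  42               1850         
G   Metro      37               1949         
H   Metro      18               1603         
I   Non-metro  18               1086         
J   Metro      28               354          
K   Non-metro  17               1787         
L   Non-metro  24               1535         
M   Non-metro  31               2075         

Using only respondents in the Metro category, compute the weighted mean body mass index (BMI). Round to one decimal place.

23.6

Metro rows: B, C, D, G, H, J
Weighted sum = 170460
Sum of weights = 7229
Weighted mean = 170460 / 7229 = 23.580025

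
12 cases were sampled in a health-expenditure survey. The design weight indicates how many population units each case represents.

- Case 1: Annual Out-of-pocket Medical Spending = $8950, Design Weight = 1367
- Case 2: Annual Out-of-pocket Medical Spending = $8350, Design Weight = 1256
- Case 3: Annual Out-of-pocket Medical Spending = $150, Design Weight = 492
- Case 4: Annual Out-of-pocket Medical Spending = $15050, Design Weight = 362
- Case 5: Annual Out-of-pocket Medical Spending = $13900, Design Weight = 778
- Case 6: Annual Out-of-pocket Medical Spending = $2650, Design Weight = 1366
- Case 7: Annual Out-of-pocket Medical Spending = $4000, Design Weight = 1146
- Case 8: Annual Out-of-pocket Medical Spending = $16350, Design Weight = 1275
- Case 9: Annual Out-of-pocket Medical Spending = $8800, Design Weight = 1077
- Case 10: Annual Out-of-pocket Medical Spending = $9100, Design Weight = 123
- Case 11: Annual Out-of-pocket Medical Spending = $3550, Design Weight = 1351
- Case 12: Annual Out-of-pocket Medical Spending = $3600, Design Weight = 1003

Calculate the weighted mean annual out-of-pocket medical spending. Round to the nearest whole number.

Weighted sum = 8950×1367 + 8350×1256 + 150×492 + 15050×362 + 13900×778 + 2650×1366 + 4000×1146 + 16350×1275 + 8800×1077 + 9100×123 + 3550×1351 + 3600×1003
  = 12234650 + 10487600 + 73800 + 5448100 + 10814200 + 3619900 + 4584000 + 20846250 + 9477600 + 1119300 + 4796050 + 3610800 = 87112250
Sum of weights = 1367 + 1256 + 492 + 362 + 778 + 1366 + 1146 + 1275 + 1077 + 123 + 1351 + 1003 = 11596
Weighted mean = 87112250 / 11596 = 7512.2672

7512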